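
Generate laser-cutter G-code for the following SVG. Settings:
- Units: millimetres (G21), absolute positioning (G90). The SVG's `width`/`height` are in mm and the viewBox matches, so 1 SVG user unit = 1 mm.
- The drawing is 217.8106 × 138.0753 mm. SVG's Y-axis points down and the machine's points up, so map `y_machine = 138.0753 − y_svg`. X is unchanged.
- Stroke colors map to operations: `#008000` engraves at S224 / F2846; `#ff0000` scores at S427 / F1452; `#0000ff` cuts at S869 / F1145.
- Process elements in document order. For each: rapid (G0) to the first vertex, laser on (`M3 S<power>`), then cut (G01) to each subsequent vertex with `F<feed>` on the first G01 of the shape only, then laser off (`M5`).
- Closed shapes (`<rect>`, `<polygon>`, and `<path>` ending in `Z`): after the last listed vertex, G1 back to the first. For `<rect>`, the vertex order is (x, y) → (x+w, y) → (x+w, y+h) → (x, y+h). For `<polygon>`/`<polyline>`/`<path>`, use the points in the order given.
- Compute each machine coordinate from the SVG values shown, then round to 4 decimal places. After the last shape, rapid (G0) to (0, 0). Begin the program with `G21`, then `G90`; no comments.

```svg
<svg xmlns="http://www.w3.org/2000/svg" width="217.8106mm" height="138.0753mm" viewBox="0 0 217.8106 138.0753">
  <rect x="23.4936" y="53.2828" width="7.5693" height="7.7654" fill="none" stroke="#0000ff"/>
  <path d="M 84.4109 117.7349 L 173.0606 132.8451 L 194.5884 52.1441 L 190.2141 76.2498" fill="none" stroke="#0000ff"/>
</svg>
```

Since the viewBox matches the mm dimensions, user units are millimetres directly. The only transform is the Y-flip y_m = 138.0753 − y_svg.

Shape 1 is a rectangle drawn with `<rect>`. Its stroke #0000ff means cut at S869, F1145. After flipping Y the toolpath is (23.4936,84.7925) → (31.0629,84.7925) → (31.0629,77.0271) → (23.4936,77.0271) → (23.4936,84.7925), returning to the start.

Shape 2 is a open polyline drawn with `<path>`. Its stroke #0000ff means cut at S869, F1145. After flipping Y the toolpath is (84.4109,20.3404) → (173.0606,5.2302) → (194.5884,85.9312) → (190.2141,61.8255).

G21
G90
G0 X23.4936 Y84.7925
M3 S869
G01 X31.0629 Y84.7925 F1145
G01 X31.0629 Y77.0271
G01 X23.4936 Y77.0271
G01 X23.4936 Y84.7925
M5
G0 X84.4109 Y20.3404
M3 S869
G01 X173.0606 Y5.2302 F1145
G01 X194.5884 Y85.9312
G01 X190.2141 Y61.8255
M5
G0 X0.0000 Y0.0000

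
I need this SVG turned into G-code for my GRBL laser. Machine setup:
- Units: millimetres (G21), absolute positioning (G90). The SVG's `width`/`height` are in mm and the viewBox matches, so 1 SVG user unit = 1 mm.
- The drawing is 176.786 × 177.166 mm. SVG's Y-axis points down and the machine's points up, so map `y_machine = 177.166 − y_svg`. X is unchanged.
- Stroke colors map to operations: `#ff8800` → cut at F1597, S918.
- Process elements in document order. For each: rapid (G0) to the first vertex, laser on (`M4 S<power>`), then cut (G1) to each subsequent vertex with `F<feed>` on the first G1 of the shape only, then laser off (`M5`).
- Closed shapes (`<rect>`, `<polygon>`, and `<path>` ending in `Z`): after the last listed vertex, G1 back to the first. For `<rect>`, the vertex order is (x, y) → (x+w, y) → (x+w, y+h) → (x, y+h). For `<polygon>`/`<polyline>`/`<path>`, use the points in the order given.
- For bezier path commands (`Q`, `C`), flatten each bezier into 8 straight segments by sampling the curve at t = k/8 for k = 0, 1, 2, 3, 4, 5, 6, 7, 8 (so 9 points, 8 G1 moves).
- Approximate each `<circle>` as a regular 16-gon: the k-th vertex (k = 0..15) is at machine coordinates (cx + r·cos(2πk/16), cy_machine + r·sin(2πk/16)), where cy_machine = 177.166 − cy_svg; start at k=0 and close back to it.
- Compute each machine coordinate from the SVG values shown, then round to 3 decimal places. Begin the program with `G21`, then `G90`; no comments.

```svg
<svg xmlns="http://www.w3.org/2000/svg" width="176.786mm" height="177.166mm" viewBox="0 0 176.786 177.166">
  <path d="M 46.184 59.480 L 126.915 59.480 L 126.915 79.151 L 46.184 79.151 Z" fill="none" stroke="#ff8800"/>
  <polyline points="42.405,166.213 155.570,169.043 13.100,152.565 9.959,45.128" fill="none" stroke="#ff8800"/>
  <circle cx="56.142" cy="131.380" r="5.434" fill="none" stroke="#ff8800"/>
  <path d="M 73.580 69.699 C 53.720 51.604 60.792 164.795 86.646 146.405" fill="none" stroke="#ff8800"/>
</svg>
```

G21
G90
G0 X46.184 Y117.686
M4 S918
G1 X126.915 Y117.686 F1597
G1 X126.915 Y98.015
G1 X46.184 Y98.015
G1 X46.184 Y117.686
M5
G0 X42.405 Y10.953
M4 S918
G1 X155.570 Y8.123 F1597
G1 X13.100 Y24.601
G1 X9.959 Y132.038
M5
G0 X61.576 Y45.786
M4 S918
G1 X61.162 Y47.866 F1597
G1 X59.984 Y49.628
G1 X58.222 Y50.806
G1 X56.142 Y51.220
G1 X54.062 Y50.806
G1 X52.300 Y49.628
G1 X51.122 Y47.866
G1 X50.708 Y45.786
G1 X51.122 Y43.706
G1 X52.300 Y41.944
G1 X54.062 Y40.766
G1 X56.142 Y40.352
G1 X58.222 Y40.766
G1 X59.984 Y41.944
G1 X61.162 Y43.706
G1 X61.576 Y45.786
M5
G0 X73.580 Y107.467
M4 S918
G1 X67.379 Y108.612 F1597
G1 X63.607 Y100.529
G1 X62.170 Y86.300
G1 X62.970 Y69.003
G1 X65.914 Y51.721
G1 X70.904 Y37.533
G1 X77.847 Y29.519
G1 X86.646 Y30.761
M5

viewBox `0 0 176.786 177.166` with mm width/height → 1 unit = 1 mm. Flip: y_m = 177.166 − y_svg.

**Shape 1** — `<path>` rectangle, stroke `#ff8800` → cut (S918, F1597). Machine vertices: (46.184,117.686) → (126.915,117.686) → (126.915,98.015) → (46.184,98.015) → (46.184,117.686). Closed: final G1 returns to the first vertex.

**Shape 2** — `<polyline>` open polyline, stroke `#ff8800` → cut (S918, F1597). Machine vertices: (42.405,10.953) → (155.570,8.123) → (13.100,24.601) → (9.959,132.038). Open path.

**Shape 3** — `<circle>` circle, stroke `#ff8800` → cut (S918, F1597). Machine vertices: (61.576,45.786) → (61.162,47.866) → (59.984,49.628) → (58.222,50.806) → (56.142,51.220) → (54.062,50.806) → (52.300,49.628) → (51.122,47.866) → (50.708,45.786) → (51.122,43.706) → (52.300,41.944) → (54.062,40.766) → (56.142,40.352) → (58.222,40.766) → (59.984,41.944) → (61.162,43.706) → (61.576,45.786). Closed: final G1 returns to the first vertex.

**Shape 4** — `<path>` cubic bezier, stroke `#ff8800` → cut (S918, F1597). Control points (SVG): P0=(73.580,69.699), P1=(53.720,51.604), P2=(60.792,164.795), P3=(86.646,146.405); sampled at t=k/8. Machine vertices: (73.580,107.467) → (67.379,108.612) → (63.607,100.529) → (62.170,86.300) → (62.970,69.003) → (65.914,51.721) → (70.904,37.533) → (77.847,29.519) → (86.646,30.761). Open path.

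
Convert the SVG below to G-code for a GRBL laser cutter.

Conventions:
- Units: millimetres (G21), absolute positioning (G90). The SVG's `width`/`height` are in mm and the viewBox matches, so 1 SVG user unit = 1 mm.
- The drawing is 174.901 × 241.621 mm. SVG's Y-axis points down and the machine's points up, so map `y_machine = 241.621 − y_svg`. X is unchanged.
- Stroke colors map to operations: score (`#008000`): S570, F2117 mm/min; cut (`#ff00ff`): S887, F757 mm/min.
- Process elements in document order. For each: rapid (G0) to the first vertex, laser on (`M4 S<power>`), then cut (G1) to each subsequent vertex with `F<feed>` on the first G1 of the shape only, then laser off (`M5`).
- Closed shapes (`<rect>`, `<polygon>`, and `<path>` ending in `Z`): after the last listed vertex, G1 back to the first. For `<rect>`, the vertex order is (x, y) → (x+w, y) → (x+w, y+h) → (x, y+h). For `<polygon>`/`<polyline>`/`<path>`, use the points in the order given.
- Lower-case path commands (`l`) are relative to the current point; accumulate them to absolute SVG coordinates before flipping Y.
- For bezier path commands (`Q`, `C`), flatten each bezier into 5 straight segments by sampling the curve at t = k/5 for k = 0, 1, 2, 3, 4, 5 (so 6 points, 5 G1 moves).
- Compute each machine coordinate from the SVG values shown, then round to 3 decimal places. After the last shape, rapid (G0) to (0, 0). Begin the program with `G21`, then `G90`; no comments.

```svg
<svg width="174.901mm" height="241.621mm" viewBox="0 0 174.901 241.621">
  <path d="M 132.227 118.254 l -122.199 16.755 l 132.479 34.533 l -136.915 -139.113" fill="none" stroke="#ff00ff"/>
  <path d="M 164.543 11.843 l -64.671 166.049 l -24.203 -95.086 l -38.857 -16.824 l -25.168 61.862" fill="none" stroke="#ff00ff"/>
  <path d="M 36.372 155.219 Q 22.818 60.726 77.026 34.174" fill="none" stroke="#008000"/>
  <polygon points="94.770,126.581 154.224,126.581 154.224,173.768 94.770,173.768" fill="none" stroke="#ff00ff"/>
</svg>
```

Since the viewBox matches the mm dimensions, user units are millimetres directly. The only transform is the Y-flip y_m = 241.621 − y_svg.

Shape 1 is a open polyline drawn with `<path>`. Its stroke #ff00ff means cut at S887, F757. After flipping Y the toolpath is (132.227,123.367) → (10.028,106.612) → (142.507,72.079) → (5.592,211.192).

Shape 2 is a open polyline drawn with `<path>`. Its stroke #ff00ff means cut at S887, F757. After flipping Y the toolpath is (164.543,229.778) → (99.872,63.729) → (75.669,158.815) → (36.812,175.639) → (11.644,113.777).

Shape 3 is a quadratic bezier drawn with `<path>`. Its stroke #008000 means score at S570, F2117. After flipping Y the toolpath is (36.372,86.402) → (33.661,121.482) → (36.371,151.126) → (44.502,175.335) → (58.053,194.109) → (77.026,207.447).

Shape 4 is a rectangle drawn with `<polygon>`. Its stroke #ff00ff means cut at S887, F757. After flipping Y the toolpath is (94.770,115.040) → (154.224,115.040) → (154.224,67.853) → (94.770,67.853) → (94.770,115.040), returning to the start.

G21
G90
G0 X132.227 Y123.367
M4 S887
G1 X10.028 Y106.612 F757
G1 X142.507 Y72.079
G1 X5.592 Y211.192
M5
G0 X164.543 Y229.778
M4 S887
G1 X99.872 Y63.729 F757
G1 X75.669 Y158.815
G1 X36.812 Y175.639
G1 X11.644 Y113.777
M5
G0 X36.372 Y86.402
M4 S570
G1 X33.661 Y121.482 F2117
G1 X36.371 Y151.126
G1 X44.502 Y175.335
G1 X58.053 Y194.109
G1 X77.026 Y207.447
M5
G0 X94.770 Y115.040
M4 S887
G1 X154.224 Y115.040 F757
G1 X154.224 Y67.853
G1 X94.770 Y67.853
G1 X94.770 Y115.040
M5
G0 X0.000 Y0.000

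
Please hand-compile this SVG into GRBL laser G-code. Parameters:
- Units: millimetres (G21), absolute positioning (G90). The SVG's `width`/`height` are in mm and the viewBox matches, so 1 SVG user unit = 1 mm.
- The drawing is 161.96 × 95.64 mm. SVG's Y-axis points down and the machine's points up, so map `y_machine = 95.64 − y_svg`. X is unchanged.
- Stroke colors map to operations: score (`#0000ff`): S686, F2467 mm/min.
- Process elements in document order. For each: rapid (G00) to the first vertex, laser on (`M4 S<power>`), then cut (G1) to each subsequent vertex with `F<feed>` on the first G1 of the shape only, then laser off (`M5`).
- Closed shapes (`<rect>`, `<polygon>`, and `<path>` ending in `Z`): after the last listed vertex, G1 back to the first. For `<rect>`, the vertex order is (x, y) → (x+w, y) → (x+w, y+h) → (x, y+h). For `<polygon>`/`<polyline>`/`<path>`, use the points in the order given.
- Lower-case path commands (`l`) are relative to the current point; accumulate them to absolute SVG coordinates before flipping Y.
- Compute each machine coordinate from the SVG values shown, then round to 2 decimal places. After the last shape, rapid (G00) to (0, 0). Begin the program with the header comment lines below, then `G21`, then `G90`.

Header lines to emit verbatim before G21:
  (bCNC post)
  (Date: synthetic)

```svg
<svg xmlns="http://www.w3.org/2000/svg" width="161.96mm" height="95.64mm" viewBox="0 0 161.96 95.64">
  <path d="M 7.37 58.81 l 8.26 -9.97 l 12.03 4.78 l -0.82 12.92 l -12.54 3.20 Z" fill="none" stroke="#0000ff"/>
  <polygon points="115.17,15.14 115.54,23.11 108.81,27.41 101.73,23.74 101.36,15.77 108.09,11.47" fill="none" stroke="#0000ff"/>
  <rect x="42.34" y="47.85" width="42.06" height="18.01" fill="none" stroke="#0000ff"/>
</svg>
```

Since the viewBox matches the mm dimensions, user units are millimetres directly. The only transform is the Y-flip y_m = 95.64 − y_svg.

Shape 1 is a regular polygon drawn with `<path>`. Its stroke #0000ff means score at S686, F2467. After flipping Y the toolpath is (7.37,36.83) → (15.63,46.80) → (27.66,42.02) → (26.84,29.10) → (14.30,25.90) → (7.37,36.83), returning to the start.

Shape 2 is a regular polygon drawn with `<polygon>`. Its stroke #0000ff means score at S686, F2467. After flipping Y the toolpath is (115.17,80.50) → (115.54,72.53) → (108.81,68.23) → (101.73,71.90) → (101.36,79.87) → (108.09,84.17) → (115.17,80.50), returning to the start.

Shape 3 is a rectangle drawn with `<rect>`. Its stroke #0000ff means score at S686, F2467. After flipping Y the toolpath is (42.34,47.79) → (84.40,47.79) → (84.40,29.78) → (42.34,29.78) → (42.34,47.79), returning to the start.

(bCNC post)
(Date: synthetic)
G21
G90
G00 X7.37 Y36.83
M4 S686
G1 X15.63 Y46.80 F2467
G1 X27.66 Y42.02
G1 X26.84 Y29.10
G1 X14.30 Y25.90
G1 X7.37 Y36.83
M5
G00 X115.17 Y80.50
M4 S686
G1 X115.54 Y72.53 F2467
G1 X108.81 Y68.23
G1 X101.73 Y71.90
G1 X101.36 Y79.87
G1 X108.09 Y84.17
G1 X115.17 Y80.50
M5
G00 X42.34 Y47.79
M4 S686
G1 X84.40 Y47.79 F2467
G1 X84.40 Y29.78
G1 X42.34 Y29.78
G1 X42.34 Y47.79
M5
G00 X0.00 Y0.00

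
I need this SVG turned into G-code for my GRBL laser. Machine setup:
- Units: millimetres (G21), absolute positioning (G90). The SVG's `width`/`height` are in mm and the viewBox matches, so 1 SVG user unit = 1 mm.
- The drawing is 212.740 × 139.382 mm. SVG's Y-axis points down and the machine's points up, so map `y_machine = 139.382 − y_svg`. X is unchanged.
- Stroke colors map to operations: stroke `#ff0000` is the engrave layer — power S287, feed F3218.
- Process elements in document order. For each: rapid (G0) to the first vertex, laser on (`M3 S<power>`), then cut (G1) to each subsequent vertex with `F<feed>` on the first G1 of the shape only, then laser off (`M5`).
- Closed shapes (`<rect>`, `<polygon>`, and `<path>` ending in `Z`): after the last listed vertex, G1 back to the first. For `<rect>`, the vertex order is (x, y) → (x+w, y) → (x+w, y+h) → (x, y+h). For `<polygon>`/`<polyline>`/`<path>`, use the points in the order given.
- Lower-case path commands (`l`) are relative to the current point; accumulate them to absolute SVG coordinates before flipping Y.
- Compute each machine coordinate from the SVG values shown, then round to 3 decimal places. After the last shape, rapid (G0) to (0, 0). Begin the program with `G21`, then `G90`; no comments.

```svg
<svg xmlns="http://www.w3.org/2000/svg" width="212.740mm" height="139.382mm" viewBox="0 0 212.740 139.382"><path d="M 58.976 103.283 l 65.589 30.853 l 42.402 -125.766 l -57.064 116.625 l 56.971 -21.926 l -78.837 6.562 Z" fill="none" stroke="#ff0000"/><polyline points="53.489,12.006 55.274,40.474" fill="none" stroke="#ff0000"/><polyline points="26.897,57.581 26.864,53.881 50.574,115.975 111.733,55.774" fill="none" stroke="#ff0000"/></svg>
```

viewBox `0 0 212.740 139.382` with mm width/height → 1 unit = 1 mm. Flip: y_m = 139.382 − y_svg.

**Shape 1** — `<path>` closed polygon, stroke `#ff0000` → engrave (S287, F3218). Machine vertices: (58.976,36.099) → (124.565,5.246) → (166.967,131.012) → (109.903,14.387) → (166.874,36.313) → (88.037,29.751) → (58.976,36.099). Closed: final G1 returns to the first vertex.

**Shape 2** — `<polyline>` line segment, stroke `#ff0000` → engrave (S287, F3218). Machine vertices: (53.489,127.376) → (55.274,98.908). Open path.

**Shape 3** — `<polyline>` open polyline, stroke `#ff0000` → engrave (S287, F3218). Machine vertices: (26.897,81.801) → (26.864,85.501) → (50.574,23.407) → (111.733,83.608). Open path.

G21
G90
G0 X58.976 Y36.099
M3 S287
G1 X124.565 Y5.246 F3218
G1 X166.967 Y131.012
G1 X109.903 Y14.387
G1 X166.874 Y36.313
G1 X88.037 Y29.751
G1 X58.976 Y36.099
M5
G0 X53.489 Y127.376
M3 S287
G1 X55.274 Y98.908 F3218
M5
G0 X26.897 Y81.801
M3 S287
G1 X26.864 Y85.501 F3218
G1 X50.574 Y23.407
G1 X111.733 Y83.608
M5
G0 X0.000 Y0.000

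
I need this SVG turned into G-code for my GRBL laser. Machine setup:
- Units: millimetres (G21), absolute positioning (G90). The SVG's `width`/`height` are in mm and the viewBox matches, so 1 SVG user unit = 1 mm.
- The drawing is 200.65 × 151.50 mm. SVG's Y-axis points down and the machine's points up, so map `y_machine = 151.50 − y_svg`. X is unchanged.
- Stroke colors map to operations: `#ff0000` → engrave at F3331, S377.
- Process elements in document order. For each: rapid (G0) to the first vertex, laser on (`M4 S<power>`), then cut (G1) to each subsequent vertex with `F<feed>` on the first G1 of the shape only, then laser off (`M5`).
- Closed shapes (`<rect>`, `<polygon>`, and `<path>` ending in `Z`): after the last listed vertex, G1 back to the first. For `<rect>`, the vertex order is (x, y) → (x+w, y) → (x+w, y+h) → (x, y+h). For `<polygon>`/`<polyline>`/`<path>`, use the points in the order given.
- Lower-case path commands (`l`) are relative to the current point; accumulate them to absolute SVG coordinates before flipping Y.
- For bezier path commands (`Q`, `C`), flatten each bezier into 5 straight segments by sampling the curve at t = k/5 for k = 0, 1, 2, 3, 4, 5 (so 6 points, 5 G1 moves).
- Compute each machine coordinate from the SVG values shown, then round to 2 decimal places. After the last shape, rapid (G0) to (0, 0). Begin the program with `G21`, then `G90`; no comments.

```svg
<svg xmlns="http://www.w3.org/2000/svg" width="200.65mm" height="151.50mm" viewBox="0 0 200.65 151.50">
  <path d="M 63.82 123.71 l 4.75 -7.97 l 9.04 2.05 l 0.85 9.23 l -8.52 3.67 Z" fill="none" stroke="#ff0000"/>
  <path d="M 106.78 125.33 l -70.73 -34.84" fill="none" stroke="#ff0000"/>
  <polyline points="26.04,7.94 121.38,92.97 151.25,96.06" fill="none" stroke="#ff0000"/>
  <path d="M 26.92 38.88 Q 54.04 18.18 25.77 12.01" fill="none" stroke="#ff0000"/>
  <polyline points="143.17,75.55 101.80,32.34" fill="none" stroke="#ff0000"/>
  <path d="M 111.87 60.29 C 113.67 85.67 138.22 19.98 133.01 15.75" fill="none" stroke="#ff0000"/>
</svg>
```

G21
G90
G0 X63.82 Y27.79
M4 S377
G1 X68.57 Y35.76 F3331
G1 X77.61 Y33.71
G1 X78.46 Y24.48
G1 X69.94 Y20.81
G1 X63.82 Y27.79
M5
G0 X106.78 Y26.17
M4 S377
G1 X36.05 Y61.01 F3331
M5
G0 X26.04 Y143.56
M4 S377
G1 X121.38 Y58.53 F3331
G1 X151.25 Y55.44
M5
G0 X26.92 Y112.62
M4 S377
G1 X35.55 Y120.32 F3331
G1 X39.75 Y126.86
G1 X39.52 Y132.23
G1 X34.86 Y136.44
G1 X25.77 Y139.49
M5
G0 X143.17 Y75.95
M4 S377
G1 X101.80 Y119.16 F3331
M5
G0 X111.87 Y91.21
M4 S377
G1 X115.26 Y85.69 F3331
G1 X121.59 Y94.71
G1 X128.34 Y110.94
G1 X132.98 Y127.06
G1 X133.01 Y135.75
M5
G0 X0.00 Y0.00

Since the viewBox matches the mm dimensions, user units are millimetres directly. The only transform is the Y-flip y_m = 151.50 − y_svg.

Shape 1 is a regular polygon drawn with `<path>`. Its stroke #ff0000 means engrave at S377, F3331. After flipping Y the toolpath is (63.82,27.79) → (68.57,35.76) → (77.61,33.71) → (78.46,24.48) → (69.94,20.81) → (63.82,27.79), returning to the start.

Shape 2 is a line segment drawn with `<path>`. Its stroke #ff0000 means engrave at S377, F3331. After flipping Y the toolpath is (106.78,26.17) → (36.05,61.01).

Shape 3 is a open polyline drawn with `<polyline>`. Its stroke #ff0000 means engrave at S377, F3331. After flipping Y the toolpath is (26.04,143.56) → (121.38,58.53) → (151.25,55.44).

Shape 4 is a quadratic bezier drawn with `<path>`. Its stroke #ff0000 means engrave at S377, F3331. After flipping Y the toolpath is (26.92,112.62) → (35.55,120.32) → (39.75,126.86) → (39.52,132.23) → (34.86,136.44) → (25.77,139.49).

Shape 5 is a line segment drawn with `<polyline>`. Its stroke #ff0000 means engrave at S377, F3331. After flipping Y the toolpath is (143.17,75.95) → (101.80,119.16).

Shape 6 is a cubic bezier drawn with `<path>`. Its stroke #ff0000 means engrave at S377, F3331. After flipping Y the toolpath is (111.87,91.21) → (115.26,85.69) → (121.59,94.71) → (128.34,110.94) → (132.98,127.06) → (133.01,135.75).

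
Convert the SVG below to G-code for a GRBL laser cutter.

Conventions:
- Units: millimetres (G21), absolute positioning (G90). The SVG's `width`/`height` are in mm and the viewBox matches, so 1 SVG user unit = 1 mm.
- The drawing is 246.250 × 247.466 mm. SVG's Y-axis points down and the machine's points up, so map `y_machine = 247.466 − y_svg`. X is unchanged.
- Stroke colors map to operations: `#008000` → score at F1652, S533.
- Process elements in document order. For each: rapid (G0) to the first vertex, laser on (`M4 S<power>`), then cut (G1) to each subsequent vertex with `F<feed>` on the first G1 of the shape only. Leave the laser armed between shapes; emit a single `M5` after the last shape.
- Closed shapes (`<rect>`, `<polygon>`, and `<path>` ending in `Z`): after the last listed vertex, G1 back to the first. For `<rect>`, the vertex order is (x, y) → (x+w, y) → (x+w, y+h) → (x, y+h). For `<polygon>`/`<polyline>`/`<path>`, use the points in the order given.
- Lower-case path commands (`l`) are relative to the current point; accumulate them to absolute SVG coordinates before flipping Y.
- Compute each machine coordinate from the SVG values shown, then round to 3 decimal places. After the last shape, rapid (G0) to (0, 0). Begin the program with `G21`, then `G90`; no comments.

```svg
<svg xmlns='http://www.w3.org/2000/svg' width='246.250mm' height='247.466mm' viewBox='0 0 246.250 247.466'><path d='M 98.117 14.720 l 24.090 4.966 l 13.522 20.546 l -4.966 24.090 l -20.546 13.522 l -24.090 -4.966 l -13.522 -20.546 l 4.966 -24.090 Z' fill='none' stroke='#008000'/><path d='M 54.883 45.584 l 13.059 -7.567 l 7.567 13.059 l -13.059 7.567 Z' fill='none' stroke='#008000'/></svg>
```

viewBox `0 0 246.250 247.466` with mm width/height → 1 unit = 1 mm. Flip: y_m = 247.466 − y_svg.

**Shape 1** — `<path>` regular polygon, stroke `#008000` → score (S533, F1652). Machine vertices: (98.117,232.746) → (122.207,227.780) → (135.729,207.234) → (130.763,183.144) → (110.217,169.622) → (86.127,174.588) → (72.605,195.134) → (77.571,219.224) → (98.117,232.746). Closed: final G1 returns to the first vertex.

**Shape 2** — `<path>` regular polygon, stroke `#008000` → score (S533, F1652). Machine vertices: (54.883,201.882) → (67.942,209.449) → (75.509,196.390) → (62.450,188.823) → (54.883,201.882). Closed: final G1 returns to the first vertex.

G21
G90
G0 X98.117 Y232.746
M4 S533
G1 X122.207 Y227.780 F1652
G1 X135.729 Y207.234
G1 X130.763 Y183.144
G1 X110.217 Y169.622
G1 X86.127 Y174.588
G1 X72.605 Y195.134
G1 X77.571 Y219.224
G1 X98.117 Y232.746
G0 X54.883 Y201.882
M4 S533
G1 X67.942 Y209.449 F1652
G1 X75.509 Y196.390
G1 X62.450 Y188.823
G1 X54.883 Y201.882
M5
G0 X0.000 Y0.000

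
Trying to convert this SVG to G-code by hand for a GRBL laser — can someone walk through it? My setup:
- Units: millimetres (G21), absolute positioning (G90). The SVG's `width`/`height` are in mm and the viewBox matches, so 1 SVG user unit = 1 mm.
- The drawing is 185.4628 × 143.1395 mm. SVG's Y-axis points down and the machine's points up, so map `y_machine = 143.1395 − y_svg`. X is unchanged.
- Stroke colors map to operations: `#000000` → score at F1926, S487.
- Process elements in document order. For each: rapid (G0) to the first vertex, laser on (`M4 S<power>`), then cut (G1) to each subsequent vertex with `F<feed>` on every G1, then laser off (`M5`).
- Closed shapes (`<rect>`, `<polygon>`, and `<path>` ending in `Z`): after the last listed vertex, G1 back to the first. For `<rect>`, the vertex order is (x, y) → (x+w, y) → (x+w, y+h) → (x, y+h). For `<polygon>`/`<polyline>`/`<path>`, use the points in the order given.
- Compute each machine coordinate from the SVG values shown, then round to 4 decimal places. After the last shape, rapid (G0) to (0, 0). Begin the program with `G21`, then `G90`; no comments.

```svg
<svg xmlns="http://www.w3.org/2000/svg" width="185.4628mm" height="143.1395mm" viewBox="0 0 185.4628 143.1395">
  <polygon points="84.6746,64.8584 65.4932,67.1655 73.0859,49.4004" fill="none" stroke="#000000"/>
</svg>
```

Since the viewBox matches the mm dimensions, user units are millimetres directly. The only transform is the Y-flip y_m = 143.1395 − y_svg.

Shape 1 is a regular polygon drawn with `<polygon>`. Its stroke #000000 means score at S487, F1926. After flipping Y the toolpath is (84.6746,78.2811) → (65.4932,75.9740) → (73.0859,93.7391) → (84.6746,78.2811), returning to the start.

G21
G90
G0 X84.6746 Y78.2811
M4 S487
G1 X65.4932 Y75.9740 F1926
G1 X73.0859 Y93.7391 F1926
G1 X84.6746 Y78.2811 F1926
M5
G0 X0.0000 Y0.0000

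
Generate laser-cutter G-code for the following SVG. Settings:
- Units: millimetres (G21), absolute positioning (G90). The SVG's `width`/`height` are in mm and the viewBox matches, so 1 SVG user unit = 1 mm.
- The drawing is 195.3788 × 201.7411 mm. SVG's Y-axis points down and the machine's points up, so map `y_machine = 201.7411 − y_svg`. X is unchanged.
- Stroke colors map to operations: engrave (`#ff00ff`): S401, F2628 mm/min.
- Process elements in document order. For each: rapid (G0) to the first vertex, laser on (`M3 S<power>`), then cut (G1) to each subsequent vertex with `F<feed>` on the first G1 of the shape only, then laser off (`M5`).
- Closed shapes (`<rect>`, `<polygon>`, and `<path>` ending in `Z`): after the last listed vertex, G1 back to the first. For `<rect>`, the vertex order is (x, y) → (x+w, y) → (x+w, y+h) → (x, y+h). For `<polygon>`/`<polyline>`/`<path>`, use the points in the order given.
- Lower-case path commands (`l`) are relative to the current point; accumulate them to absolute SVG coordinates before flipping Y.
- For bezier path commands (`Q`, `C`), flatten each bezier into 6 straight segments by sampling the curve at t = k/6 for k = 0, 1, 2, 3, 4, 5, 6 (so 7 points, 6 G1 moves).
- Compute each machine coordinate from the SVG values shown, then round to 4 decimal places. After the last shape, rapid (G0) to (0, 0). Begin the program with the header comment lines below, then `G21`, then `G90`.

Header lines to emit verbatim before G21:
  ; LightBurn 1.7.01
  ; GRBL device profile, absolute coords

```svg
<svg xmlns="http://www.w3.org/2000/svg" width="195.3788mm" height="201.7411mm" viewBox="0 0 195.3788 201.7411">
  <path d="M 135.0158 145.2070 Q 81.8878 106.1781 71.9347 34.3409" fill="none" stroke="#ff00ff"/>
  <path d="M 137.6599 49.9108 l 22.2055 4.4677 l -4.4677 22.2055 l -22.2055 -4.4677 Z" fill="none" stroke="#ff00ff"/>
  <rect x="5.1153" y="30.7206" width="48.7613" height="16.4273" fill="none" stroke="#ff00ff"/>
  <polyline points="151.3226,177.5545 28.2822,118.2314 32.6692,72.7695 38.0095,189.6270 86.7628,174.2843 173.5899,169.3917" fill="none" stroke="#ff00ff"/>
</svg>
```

; LightBurn 1.7.01
; GRBL device profile, absolute coords
G21
G90
G0 X135.0158 Y56.5341
M3 S401
G1 X118.5058 Y70.4551 F2628
G1 X104.3943 Y86.1987
G1 X92.6815 Y103.7651
G1 X83.3673 Y123.1541
G1 X76.4517 Y144.3658
G1 X71.9347 Y167.4002
M5
G0 X137.6599 Y151.8303
M3 S401
G1 X159.8654 Y147.3626 F2628
G1 X155.3977 Y125.1571
G1 X133.1922 Y129.6248
G1 X137.6599 Y151.8303
M5
G0 X5.1153 Y171.0205
M3 S401
G1 X53.8766 Y171.0205 F2628
G1 X53.8766 Y154.5932
G1 X5.1153 Y154.5932
G1 X5.1153 Y171.0205
M5
G0 X151.3226 Y24.1866
M3 S401
G1 X28.2822 Y83.5097 F2628
G1 X32.6692 Y128.9716
G1 X38.0095 Y12.1141
G1 X86.7628 Y27.4568
G1 X173.5899 Y32.3494
M5
G0 X0.0000 Y0.0000

Since the viewBox matches the mm dimensions, user units are millimetres directly. The only transform is the Y-flip y_m = 201.7411 − y_svg.

Shape 1 is a quadratic bezier drawn with `<path>`. Its stroke #ff00ff means engrave at S401, F2628. After flipping Y the toolpath is (135.0158,56.5341) → (118.5058,70.4551) → (104.3943,86.1987) → (92.6815,103.7651) → (83.3673,123.1541) → (76.4517,144.3658) → (71.9347,167.4002).

Shape 2 is a regular polygon drawn with `<path>`. Its stroke #ff00ff means engrave at S401, F2628. After flipping Y the toolpath is (137.6599,151.8303) → (159.8654,147.3626) → (155.3977,125.1571) → (133.1922,129.6248) → (137.6599,151.8303), returning to the start.

Shape 3 is a rectangle drawn with `<rect>`. Its stroke #ff00ff means engrave at S401, F2628. After flipping Y the toolpath is (5.1153,171.0205) → (53.8766,171.0205) → (53.8766,154.5932) → (5.1153,154.5932) → (5.1153,171.0205), returning to the start.

Shape 4 is a open polyline drawn with `<polyline>`. Its stroke #ff00ff means engrave at S401, F2628. After flipping Y the toolpath is (151.3226,24.1866) → (28.2822,83.5097) → (32.6692,128.9716) → (38.0095,12.1141) → (86.7628,27.4568) → (173.5899,32.3494).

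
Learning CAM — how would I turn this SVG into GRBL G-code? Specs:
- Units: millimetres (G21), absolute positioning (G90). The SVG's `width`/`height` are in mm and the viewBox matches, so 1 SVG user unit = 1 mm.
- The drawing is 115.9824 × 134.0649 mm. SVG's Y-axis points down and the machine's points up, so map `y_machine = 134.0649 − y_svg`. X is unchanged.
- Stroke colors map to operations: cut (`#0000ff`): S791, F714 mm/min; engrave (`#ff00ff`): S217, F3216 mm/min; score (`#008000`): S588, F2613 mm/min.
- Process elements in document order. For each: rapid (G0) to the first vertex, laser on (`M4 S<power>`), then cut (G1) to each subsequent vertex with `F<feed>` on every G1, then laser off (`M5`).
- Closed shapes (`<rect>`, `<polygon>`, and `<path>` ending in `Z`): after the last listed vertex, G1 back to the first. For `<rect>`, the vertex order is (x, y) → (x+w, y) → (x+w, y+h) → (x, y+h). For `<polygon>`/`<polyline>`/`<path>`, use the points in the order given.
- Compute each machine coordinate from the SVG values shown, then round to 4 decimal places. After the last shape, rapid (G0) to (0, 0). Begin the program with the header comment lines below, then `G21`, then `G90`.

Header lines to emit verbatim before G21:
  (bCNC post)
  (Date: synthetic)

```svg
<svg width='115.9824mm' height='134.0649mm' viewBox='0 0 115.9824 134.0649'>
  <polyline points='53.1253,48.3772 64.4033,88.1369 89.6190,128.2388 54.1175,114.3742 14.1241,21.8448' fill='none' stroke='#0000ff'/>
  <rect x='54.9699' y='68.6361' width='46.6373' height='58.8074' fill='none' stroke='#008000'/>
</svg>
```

(bCNC post)
(Date: synthetic)
G21
G90
G0 X53.1253 Y85.6877
M4 S791
G1 X64.4033 Y45.9280 F714
G1 X89.6190 Y5.8261 F714
G1 X54.1175 Y19.6907 F714
G1 X14.1241 Y112.2201 F714
M5
G0 X54.9699 Y65.4288
M4 S588
G1 X101.6072 Y65.4288 F2613
G1 X101.6072 Y6.6214 F2613
G1 X54.9699 Y6.6214 F2613
G1 X54.9699 Y65.4288 F2613
M5
G0 X0.0000 Y0.0000

1 u = 1 mm; y_m = 134.0649 − y.

[1] `<polyline>` open polyline, #0000ff→cut S791 F714: (53.1253,85.6877) → (64.4033,45.9280) → (89.6190,5.8261) → (54.1175,19.6907) → (14.1241,112.2201)

[2] `<rect>` rectangle, #008000→score S588 F2613: (54.9699,65.4288) → (101.6072,65.4288) → (101.6072,6.6214) → (54.9699,6.6214) → (54.9699,65.4288) (closed)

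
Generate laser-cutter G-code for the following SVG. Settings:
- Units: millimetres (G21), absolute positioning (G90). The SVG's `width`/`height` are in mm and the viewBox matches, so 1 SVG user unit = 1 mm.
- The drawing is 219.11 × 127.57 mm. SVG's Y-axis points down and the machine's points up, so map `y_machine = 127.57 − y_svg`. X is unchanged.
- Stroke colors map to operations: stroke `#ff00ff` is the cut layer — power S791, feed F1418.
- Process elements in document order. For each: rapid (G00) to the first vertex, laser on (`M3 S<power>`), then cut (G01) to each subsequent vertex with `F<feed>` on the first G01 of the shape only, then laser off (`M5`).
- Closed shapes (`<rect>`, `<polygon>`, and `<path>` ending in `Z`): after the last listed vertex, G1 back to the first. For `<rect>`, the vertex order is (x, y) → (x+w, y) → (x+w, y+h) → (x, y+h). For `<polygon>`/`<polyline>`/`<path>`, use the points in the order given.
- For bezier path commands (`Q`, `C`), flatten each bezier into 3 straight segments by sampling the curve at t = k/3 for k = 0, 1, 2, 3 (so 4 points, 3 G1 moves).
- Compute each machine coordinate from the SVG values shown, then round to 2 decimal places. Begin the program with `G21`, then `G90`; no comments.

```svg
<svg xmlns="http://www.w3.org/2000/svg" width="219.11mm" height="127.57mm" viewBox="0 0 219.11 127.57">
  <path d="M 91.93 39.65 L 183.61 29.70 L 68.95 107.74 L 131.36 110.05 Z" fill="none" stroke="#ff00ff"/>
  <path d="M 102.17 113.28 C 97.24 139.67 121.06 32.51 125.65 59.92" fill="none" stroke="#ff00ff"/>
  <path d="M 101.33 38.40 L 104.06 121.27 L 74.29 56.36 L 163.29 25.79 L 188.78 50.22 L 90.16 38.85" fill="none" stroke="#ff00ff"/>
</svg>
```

G21
G90
G00 X91.93 Y87.92
M3 S791
G01 X183.61 Y97.87 F1418
G01 X68.95 Y19.83
G01 X131.36 Y17.52
G01 X91.93 Y87.92
M5
G00 X102.17 Y14.29
M3 S791
G01 X105.05 Y22.49 F1418
G01 X116.43 Y60.13
G01 X125.65 Y67.65
M5
G00 X101.33 Y89.17
M3 S791
G01 X104.06 Y6.30 F1418
G01 X74.29 Y71.21
G01 X163.29 Y101.78
G01 X188.78 Y77.35
G01 X90.16 Y88.72
M5

viewBox `0 0 219.11 127.57` with mm width/height → 1 unit = 1 mm. Flip: y_m = 127.57 − y_svg.

**Shape 1** — `<path>` closed polygon, stroke `#ff00ff` → cut (S791, F1418). Machine vertices: (91.93,87.92) → (183.61,97.87) → (68.95,19.83) → (131.36,17.52) → (91.93,87.92). Closed: final G1 returns to the first vertex.

**Shape 2** — `<path>` cubic bezier, stroke `#ff00ff` → cut (S791, F1418). Control points (SVG): P0=(102.17,113.28), P1=(97.24,139.67), P2=(121.06,32.51), P3=(125.65,59.92); sampled at t=k/3. Machine vertices: (102.17,14.29) → (105.05,22.49) → (116.43,60.13) → (125.65,67.65). Open path.

**Shape 3** — `<path>` open polyline, stroke `#ff00ff` → cut (S791, F1418). Machine vertices: (101.33,89.17) → (104.06,6.30) → (74.29,71.21) → (163.29,101.78) → (188.78,77.35) → (90.16,88.72). Open path.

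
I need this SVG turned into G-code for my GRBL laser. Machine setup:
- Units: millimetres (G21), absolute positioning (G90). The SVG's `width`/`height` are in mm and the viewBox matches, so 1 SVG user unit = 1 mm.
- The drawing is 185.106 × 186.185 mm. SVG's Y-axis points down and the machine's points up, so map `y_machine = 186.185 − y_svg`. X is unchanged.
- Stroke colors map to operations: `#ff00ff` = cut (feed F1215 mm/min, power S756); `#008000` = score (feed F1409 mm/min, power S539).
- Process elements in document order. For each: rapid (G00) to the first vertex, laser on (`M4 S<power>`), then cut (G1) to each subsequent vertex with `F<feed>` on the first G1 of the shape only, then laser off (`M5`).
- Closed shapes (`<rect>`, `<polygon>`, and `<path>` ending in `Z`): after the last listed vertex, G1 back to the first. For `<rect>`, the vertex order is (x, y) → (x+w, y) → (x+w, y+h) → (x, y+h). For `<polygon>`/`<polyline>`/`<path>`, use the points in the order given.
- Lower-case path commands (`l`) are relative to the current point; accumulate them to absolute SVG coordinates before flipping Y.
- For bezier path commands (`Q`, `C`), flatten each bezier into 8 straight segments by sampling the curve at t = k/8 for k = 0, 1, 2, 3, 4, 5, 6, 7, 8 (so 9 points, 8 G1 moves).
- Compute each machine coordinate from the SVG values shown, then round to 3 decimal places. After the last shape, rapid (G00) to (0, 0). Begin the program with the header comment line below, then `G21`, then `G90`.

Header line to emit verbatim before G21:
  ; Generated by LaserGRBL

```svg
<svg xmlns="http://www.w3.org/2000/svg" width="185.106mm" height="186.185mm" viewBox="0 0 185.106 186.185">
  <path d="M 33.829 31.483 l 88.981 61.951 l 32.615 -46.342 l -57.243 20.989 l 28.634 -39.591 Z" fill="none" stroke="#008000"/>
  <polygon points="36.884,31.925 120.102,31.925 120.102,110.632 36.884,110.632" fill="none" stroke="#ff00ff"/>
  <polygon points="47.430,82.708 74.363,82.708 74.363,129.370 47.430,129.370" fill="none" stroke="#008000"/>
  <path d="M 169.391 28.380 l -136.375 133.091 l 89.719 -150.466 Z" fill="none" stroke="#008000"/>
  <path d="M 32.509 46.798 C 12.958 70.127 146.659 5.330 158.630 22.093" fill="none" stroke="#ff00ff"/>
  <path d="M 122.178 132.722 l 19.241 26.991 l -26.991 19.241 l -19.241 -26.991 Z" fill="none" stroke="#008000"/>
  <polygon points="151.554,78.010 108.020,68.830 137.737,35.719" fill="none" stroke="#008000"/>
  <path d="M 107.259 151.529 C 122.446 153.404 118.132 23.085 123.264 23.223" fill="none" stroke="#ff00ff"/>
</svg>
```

1 u = 1 mm; y_m = 186.185 − y.

[1] `<path>` closed polygon, #008000→score S539 F1409: (33.829,154.702) → (122.810,92.751) → (155.425,139.093) → (98.182,118.104) → (126.816,157.695) → (33.829,154.702) (closed)

[2] `<polygon>` rectangle, #ff00ff→cut S756 F1215: (36.884,154.260) → (120.102,154.260) → (120.102,75.553) → (36.884,75.553) → (36.884,154.260) (closed)

[3] `<polygon>` rectangle, #008000→score S539 F1409: (47.430,103.477) → (74.363,103.477) → (74.363,56.815) → (47.430,56.815) → (47.430,103.477) (closed)

[4] `<path>` closed polygon, #008000→score S539 F1409: (169.391,157.805) → (33.016,24.714) → (122.735,175.180) → (169.391,157.805) (closed)

[5] `<path>` cubic bezier, #ff00ff→cut S756 F1215: (32.509,139.387) → (31.824,134.438) → (42.284,135.763) → (60.666,141.372) → (83.749,149.277) → (108.309,157.491) → (131.124,164.023) → (148.972,166.886) → (158.630,164.092)

[6] `<path>` regular polygon, #008000→score S539 F1409: (122.178,53.463) → (141.419,26.472) → (114.428,7.231) → (95.187,34.222) → (122.178,53.463) (closed)

[7] `<polygon>` regular polygon, #008000→score S539 F1409: (151.554,108.175) → (108.020,117.355) → (137.737,150.466) → (151.554,108.175) (closed)

[8] `<path>` cubic bezier, #ff00ff→cut S756 F1215: (107.259,34.656) → (112.097,39.636) → (115.445,53.932) → (117.644,74.465) → (119.032,98.158) → (119.949,121.931) → (120.734,142.709) → (121.726,157.412) → (123.264,162.962)

; Generated by LaserGRBL
G21
G90
G00 X33.829 Y154.702
M4 S539
G1 X122.810 Y92.751 F1409
G1 X155.425 Y139.093
G1 X98.182 Y118.104
G1 X126.816 Y157.695
G1 X33.829 Y154.702
M5
G00 X36.884 Y154.260
M4 S756
G1 X120.102 Y154.260 F1215
G1 X120.102 Y75.553
G1 X36.884 Y75.553
G1 X36.884 Y154.260
M5
G00 X47.430 Y103.477
M4 S539
G1 X74.363 Y103.477 F1409
G1 X74.363 Y56.815
G1 X47.430 Y56.815
G1 X47.430 Y103.477
M5
G00 X169.391 Y157.805
M4 S539
G1 X33.016 Y24.714 F1409
G1 X122.735 Y175.180
G1 X169.391 Y157.805
M5
G00 X32.509 Y139.387
M4 S756
G1 X31.824 Y134.438 F1215
G1 X42.284 Y135.763
G1 X60.666 Y141.372
G1 X83.749 Y149.277
G1 X108.309 Y157.491
G1 X131.124 Y164.023
G1 X148.972 Y166.886
G1 X158.630 Y164.092
M5
G00 X122.178 Y53.463
M4 S539
G1 X141.419 Y26.472 F1409
G1 X114.428 Y7.231
G1 X95.187 Y34.222
G1 X122.178 Y53.463
M5
G00 X151.554 Y108.175
M4 S539
G1 X108.020 Y117.355 F1409
G1 X137.737 Y150.466
G1 X151.554 Y108.175
M5
G00 X107.259 Y34.656
M4 S756
G1 X112.097 Y39.636 F1215
G1 X115.445 Y53.932
G1 X117.644 Y74.465
G1 X119.032 Y98.158
G1 X119.949 Y121.931
G1 X120.734 Y142.709
G1 X121.726 Y157.412
G1 X123.264 Y162.962
M5
G00 X0.000 Y0.000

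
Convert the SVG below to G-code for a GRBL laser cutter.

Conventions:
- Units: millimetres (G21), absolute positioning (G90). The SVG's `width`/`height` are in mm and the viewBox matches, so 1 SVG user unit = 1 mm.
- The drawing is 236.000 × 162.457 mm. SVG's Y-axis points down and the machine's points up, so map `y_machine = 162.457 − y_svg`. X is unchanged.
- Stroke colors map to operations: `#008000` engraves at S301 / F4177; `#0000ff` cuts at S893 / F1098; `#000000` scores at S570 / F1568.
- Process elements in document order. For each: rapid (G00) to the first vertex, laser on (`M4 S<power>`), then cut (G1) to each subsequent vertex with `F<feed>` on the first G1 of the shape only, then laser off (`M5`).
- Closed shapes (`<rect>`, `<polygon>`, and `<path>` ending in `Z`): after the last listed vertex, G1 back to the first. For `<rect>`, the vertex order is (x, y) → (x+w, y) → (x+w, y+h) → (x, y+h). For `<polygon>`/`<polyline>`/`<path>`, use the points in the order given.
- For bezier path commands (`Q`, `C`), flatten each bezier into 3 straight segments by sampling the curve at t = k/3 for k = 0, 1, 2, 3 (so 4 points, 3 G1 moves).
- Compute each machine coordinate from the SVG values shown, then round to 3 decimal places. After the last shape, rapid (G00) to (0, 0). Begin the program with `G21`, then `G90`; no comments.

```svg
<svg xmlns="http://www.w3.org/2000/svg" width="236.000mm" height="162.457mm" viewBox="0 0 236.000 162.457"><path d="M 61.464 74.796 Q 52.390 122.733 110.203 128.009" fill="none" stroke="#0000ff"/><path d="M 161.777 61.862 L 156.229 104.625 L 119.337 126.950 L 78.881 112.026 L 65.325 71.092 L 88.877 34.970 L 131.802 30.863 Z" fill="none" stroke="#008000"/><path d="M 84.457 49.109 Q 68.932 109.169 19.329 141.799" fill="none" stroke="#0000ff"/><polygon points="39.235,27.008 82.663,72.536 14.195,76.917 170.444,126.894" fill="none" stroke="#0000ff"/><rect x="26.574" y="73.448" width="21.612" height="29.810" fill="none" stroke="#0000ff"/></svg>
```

G21
G90
G00 X61.464 Y87.661
M4 S893
G1 X62.847 Y60.443 F1098
G1 X79.093 Y42.705
G1 X110.203 Y34.448
M5
G00 X161.777 Y100.595
M4 S301
G1 X156.229 Y57.832 F4177
G1 X119.337 Y35.507
G1 X78.881 Y50.431
G1 X65.325 Y91.365
G1 X88.877 Y127.487
G1 X131.802 Y131.594
G1 X161.777 Y100.595
M5
G00 X84.457 Y113.348
M4 S893
G1 X70.321 Y76.356 F1098
G1 X48.611 Y45.459
G1 X19.329 Y20.658
M5
G00 X39.235 Y135.449
M4 S893
G1 X82.663 Y89.921 F1098
G1 X14.195 Y85.540
G1 X170.444 Y35.563
G1 X39.235 Y135.449
M5
G00 X26.574 Y89.009
M4 S893
G1 X48.186 Y89.009 F1098
G1 X48.186 Y59.199
G1 X26.574 Y59.199
G1 X26.574 Y89.009
M5
G00 X0.000 Y0.000

viewBox `0 0 236.000 162.457` with mm width/height → 1 unit = 1 mm. Flip: y_m = 162.457 − y_svg.

**Shape 1** — `<path>` quadratic bezier, stroke `#0000ff` → cut (S893, F1098). Control points (SVG): P0=(61.464,74.796), P1=(52.390,122.733), P2=(110.203,128.009); sampled at t=k/3. Machine vertices: (61.464,87.661) → (62.847,60.443) → (79.093,42.705) → (110.203,34.448). Open path.

**Shape 2** — `<path>` regular polygon, stroke `#008000` → engrave (S301, F4177). Machine vertices: (161.777,100.595) → (156.229,57.832) → (119.337,35.507) → (78.881,50.431) → (65.325,91.365) → (88.877,127.487) → (131.802,131.594) → (161.777,100.595). Closed: final G1 returns to the first vertex.

**Shape 3** — `<path>` quadratic bezier, stroke `#0000ff` → cut (S893, F1098). Control points (SVG): P0=(84.457,49.109), P1=(68.932,109.169), P2=(19.329,141.799); sampled at t=k/3. Machine vertices: (84.457,113.348) → (70.321,76.356) → (48.611,45.459) → (19.329,20.658). Open path.

**Shape 4** — `<polygon>` closed polygon, stroke `#0000ff` → cut (S893, F1098). Machine vertices: (39.235,135.449) → (82.663,89.921) → (14.195,85.540) → (170.444,35.563) → (39.235,135.449). Closed: final G1 returns to the first vertex.

**Shape 5** — `<rect>` rectangle, stroke `#0000ff` → cut (S893, F1098). Machine vertices: (26.574,89.009) → (48.186,89.009) → (48.186,59.199) → (26.574,59.199) → (26.574,89.009). Closed: final G1 returns to the first vertex.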